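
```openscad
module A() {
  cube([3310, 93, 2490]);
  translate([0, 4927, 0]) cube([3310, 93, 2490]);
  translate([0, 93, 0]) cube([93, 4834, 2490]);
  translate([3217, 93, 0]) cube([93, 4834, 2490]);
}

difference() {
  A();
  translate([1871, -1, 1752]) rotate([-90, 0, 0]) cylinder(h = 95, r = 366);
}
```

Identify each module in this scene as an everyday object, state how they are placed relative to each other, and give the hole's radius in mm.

A is a house frame. The house frame has a circular hole through its front wall. The hole's radius is 366 mm.

The subtracted cylinder has r = 366 mm.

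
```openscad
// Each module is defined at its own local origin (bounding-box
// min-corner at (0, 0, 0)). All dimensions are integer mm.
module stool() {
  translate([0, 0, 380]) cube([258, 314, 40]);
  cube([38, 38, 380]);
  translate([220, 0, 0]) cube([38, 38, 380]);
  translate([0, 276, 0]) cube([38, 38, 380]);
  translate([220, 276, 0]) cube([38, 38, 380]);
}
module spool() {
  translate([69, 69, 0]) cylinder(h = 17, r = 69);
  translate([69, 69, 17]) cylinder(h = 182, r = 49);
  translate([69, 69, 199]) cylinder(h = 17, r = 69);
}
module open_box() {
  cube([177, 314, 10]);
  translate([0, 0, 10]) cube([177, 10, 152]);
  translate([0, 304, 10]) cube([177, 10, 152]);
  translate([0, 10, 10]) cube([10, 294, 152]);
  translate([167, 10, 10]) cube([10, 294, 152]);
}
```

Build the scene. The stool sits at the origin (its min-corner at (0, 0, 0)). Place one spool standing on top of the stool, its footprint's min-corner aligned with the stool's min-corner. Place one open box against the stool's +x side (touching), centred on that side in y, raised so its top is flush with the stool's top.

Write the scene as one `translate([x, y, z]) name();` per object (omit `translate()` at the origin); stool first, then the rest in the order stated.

stool();
translate([0, 0, 420]) spool();
translate([258, 0, 258]) open_box();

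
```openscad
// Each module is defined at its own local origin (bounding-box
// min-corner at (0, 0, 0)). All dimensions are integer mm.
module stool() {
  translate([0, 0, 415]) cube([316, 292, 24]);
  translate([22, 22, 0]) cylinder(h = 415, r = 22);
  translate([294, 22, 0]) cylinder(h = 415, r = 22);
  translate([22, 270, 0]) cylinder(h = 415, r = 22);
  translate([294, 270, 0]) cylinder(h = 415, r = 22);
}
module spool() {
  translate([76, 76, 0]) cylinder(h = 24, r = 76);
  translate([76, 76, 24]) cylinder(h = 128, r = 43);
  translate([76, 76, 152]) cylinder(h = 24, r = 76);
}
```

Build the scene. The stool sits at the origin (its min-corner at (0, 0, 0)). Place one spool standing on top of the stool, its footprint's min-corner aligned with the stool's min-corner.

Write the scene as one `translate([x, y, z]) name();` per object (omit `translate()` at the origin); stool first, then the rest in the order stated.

stool();
translate([0, 0, 439]) spool();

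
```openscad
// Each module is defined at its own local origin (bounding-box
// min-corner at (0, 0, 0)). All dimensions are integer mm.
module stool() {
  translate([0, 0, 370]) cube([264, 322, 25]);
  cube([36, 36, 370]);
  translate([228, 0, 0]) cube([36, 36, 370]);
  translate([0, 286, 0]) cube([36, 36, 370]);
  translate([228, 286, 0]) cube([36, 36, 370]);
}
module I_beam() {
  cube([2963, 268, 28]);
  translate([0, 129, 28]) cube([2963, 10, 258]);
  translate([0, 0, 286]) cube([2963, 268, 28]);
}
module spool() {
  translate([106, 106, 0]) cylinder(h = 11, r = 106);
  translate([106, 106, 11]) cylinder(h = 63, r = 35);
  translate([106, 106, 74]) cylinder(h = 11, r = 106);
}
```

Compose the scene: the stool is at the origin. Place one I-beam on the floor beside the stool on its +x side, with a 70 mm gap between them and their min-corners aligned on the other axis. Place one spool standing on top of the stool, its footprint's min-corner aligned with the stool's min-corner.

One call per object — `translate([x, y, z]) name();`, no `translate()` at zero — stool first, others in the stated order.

stool();
translate([334, 0, 0]) I_beam();
translate([0, 0, 395]) spool();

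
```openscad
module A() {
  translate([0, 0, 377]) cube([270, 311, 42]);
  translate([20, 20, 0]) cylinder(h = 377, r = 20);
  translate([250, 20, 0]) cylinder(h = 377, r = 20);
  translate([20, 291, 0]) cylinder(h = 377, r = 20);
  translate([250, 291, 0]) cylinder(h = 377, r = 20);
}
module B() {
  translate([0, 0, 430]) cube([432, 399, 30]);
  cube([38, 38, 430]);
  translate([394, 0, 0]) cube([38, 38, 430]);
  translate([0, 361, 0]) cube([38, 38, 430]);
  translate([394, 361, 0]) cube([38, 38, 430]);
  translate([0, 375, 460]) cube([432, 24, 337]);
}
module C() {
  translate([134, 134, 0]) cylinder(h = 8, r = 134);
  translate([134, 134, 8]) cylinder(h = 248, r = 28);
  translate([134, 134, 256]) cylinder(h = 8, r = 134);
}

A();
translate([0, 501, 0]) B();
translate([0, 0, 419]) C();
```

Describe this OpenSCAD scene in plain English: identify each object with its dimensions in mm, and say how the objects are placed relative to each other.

A is a simple wooden stool: a rectangular seat 270 mm (x) by 311 mm (y), 42 mm thick, top face at z = 419 mm, on four round legs, each 40 mm in diameter. The legs rest on z = 0, each leg's axis is inset half a diameter from the nearest pair of seat edges (so the leg's bounding box is flush with the corner).

B is a chair: 432×399 mm seat, 30 mm thick, top at z = 460 mm, on four 38 mm square corner legs flush with the seat edges. A 24 mm thick backrest slab spans the full seat width, extending 337 mm above the seat top, its back face flush with the seat's +y edge.

C is a spool: two coaxial disc flanges of radius 134 mm and thickness 8 mm, joined by a core cylinder of radius 28 mm and height 248 mm. The lower flange rests on z = 0 and the three cylinders share a vertical axis.

The chair is on the floor beside the stool on its +y side. The spool is on top of the stool.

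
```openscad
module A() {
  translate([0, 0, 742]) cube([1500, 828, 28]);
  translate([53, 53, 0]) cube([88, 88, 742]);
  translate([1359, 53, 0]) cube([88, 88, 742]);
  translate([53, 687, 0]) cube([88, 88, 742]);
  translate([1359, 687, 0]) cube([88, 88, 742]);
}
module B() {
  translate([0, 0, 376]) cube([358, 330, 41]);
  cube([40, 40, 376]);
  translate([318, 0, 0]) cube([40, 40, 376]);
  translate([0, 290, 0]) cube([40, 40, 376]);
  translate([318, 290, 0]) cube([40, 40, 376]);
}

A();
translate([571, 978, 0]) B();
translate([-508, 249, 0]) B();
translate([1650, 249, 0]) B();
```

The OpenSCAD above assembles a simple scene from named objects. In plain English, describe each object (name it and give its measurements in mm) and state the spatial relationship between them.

A is a rectangular dining table. The top is 1500×828×28 mm with its upper surface at z = 770 mm. It stands on four 88×88 mm square legs, each inset 53 mm from the nearest pair of top edges, running from the floor to the underside of the top.

B is a four-legged stool. The seat is a 358×330×41 mm slab whose top surface is at z = 417 mm; four square legs, each 40×40 mm in cross-section, run from the floor (z = 0) to the underside of the seat, each flush with a corner of the seat.

Three stools sit around the table at the +y, −x, +x sides.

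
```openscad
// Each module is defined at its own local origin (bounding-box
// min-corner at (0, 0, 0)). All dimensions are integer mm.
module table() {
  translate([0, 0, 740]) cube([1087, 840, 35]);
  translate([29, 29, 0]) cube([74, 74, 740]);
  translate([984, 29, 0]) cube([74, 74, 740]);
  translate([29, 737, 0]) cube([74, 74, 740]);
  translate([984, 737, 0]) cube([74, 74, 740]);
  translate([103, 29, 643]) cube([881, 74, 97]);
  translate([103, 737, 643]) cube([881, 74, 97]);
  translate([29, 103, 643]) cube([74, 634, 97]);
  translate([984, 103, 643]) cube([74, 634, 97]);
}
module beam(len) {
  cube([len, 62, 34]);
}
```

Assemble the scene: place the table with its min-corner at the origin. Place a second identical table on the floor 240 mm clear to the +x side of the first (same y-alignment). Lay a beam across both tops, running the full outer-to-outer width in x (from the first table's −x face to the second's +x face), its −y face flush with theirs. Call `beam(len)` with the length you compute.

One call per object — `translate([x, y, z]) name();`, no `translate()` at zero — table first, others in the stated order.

table();
translate([1327, 0, 0]) table();
translate([0, 0, 775]) beam(2414);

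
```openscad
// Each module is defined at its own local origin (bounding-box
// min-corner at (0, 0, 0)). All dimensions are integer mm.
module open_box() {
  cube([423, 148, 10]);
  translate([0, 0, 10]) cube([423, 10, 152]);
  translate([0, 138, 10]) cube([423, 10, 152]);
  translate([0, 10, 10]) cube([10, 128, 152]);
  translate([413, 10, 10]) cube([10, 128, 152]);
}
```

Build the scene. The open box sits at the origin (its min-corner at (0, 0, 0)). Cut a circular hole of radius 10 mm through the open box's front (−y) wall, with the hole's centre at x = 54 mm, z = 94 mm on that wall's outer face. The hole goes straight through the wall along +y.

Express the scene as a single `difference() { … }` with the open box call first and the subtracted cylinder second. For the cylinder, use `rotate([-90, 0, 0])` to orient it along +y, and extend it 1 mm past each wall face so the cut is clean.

difference() {
  open_box();
  translate([54, -1, 94]) rotate([-90, 0, 0]) cylinder(h = 12, r = 10);
}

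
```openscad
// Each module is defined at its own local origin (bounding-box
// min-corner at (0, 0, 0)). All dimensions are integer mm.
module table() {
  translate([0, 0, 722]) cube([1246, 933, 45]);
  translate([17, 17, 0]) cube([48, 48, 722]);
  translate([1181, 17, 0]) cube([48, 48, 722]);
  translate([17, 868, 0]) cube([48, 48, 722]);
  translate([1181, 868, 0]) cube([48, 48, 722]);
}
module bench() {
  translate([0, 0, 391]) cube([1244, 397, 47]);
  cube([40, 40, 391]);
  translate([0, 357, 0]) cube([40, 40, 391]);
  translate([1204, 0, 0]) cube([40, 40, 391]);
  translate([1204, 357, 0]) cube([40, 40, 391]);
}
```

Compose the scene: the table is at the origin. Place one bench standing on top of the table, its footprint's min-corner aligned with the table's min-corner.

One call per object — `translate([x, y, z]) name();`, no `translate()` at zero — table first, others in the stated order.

table();
translate([0, 0, 767]) bench();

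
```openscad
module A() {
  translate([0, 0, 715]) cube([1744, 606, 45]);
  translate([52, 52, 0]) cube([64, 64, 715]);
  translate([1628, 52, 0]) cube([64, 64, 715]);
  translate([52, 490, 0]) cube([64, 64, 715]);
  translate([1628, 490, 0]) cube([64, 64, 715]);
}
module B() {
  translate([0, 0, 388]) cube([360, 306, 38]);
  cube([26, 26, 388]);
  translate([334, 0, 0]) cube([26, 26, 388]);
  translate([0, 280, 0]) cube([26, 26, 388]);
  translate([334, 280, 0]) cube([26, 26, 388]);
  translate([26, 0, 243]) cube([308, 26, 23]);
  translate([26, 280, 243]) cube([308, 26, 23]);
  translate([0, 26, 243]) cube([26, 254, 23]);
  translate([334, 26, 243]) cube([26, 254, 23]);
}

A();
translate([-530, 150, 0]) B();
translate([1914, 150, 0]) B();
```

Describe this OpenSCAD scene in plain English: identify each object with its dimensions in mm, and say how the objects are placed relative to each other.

A is a rectangular dining table. The top is 1744×606×45 mm with its upper surface at z = 760 mm. It stands on four 64×64 mm square legs, each inset 52 mm from the nearest pair of top edges, running from the floor to the underside of the top.

B is a four-legged stool. The seat is 360×306 mm, 38 mm thick, top at z = 426 mm. It stands on four square legs, each 26×26 mm in cross-section, from z = 0 to the seat underside, each flush with a corner of the seat. Four stretchers, 26 mm wide and 23 mm tall, connect adjacent legs with their undersides at z = 243 mm, each running between the inner faces of the legs it joins and aligned with the legs' outer faces on the other axis.

Two stools sit around the table at the −x, +x sides.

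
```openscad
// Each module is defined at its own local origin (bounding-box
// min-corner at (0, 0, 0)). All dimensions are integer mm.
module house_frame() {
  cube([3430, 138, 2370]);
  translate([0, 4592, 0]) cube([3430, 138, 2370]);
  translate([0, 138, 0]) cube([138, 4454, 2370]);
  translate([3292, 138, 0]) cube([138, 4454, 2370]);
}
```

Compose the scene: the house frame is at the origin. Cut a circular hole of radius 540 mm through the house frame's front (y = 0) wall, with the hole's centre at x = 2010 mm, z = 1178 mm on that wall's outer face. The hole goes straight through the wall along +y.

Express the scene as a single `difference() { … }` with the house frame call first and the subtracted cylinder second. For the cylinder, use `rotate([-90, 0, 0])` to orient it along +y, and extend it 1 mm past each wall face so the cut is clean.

difference() {
  house_frame();
  translate([2010, -1, 1178]) rotate([-90, 0, 0]) cylinder(h = 140, r = 540);
}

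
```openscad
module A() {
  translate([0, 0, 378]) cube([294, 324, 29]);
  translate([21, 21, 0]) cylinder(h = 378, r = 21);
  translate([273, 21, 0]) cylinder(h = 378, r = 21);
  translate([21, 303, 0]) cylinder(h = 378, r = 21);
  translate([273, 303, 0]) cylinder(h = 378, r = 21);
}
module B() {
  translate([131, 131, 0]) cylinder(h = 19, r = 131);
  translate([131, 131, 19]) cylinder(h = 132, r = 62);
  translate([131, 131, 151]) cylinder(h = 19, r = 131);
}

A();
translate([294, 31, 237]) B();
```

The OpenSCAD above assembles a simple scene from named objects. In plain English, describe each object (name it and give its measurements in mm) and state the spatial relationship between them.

A is a simple wooden stool: a rectangular seat 294 mm (x) by 324 mm (y), 29 mm thick, top face at z = 407 mm, on four round legs, each 42 mm in diameter. The legs rest on z = 0, each leg's axis is inset half a diameter from the nearest pair of seat edges (so the leg's bounding box is flush with the corner).

B is a spool: two coaxial disc flanges of radius 131 mm and thickness 19 mm, joined by a core cylinder of radius 62 mm and height 132 mm. The lower flange rests on z = 0 and the three cylinders share a vertical axis.

The spool is beside the stool with their tops flush at z = 407.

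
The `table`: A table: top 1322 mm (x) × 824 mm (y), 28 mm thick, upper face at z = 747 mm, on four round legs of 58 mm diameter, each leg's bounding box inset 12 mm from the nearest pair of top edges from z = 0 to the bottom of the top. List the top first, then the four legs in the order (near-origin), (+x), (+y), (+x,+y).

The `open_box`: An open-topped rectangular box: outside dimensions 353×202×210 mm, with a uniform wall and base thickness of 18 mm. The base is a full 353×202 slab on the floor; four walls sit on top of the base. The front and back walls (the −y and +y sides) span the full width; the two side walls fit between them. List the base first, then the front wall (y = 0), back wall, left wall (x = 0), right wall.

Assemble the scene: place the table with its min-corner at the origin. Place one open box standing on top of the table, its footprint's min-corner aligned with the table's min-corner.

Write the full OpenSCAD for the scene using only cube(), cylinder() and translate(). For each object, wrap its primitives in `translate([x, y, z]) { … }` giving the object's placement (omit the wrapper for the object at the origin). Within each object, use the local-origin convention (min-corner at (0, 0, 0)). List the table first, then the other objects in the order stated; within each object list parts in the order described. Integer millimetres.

translate([0, 0, 719]) cube([1322, 824, 28]);
translate([41, 41, 0]) cylinder(h = 719, r = 29);
translate([1281, 41, 0]) cylinder(h = 719, r = 29);
translate([41, 783, 0]) cylinder(h = 719, r = 29);
translate([1281, 783, 0]) cylinder(h = 719, r = 29);
translate([0, 0, 747]) {
  cube([353, 202, 18]);
  translate([0, 0, 18]) cube([353, 18, 192]);
  translate([0, 184, 18]) cube([353, 18, 192]);
  translate([0, 18, 18]) cube([18, 166, 192]);
  translate([335, 18, 18]) cube([18, 166, 192]);
}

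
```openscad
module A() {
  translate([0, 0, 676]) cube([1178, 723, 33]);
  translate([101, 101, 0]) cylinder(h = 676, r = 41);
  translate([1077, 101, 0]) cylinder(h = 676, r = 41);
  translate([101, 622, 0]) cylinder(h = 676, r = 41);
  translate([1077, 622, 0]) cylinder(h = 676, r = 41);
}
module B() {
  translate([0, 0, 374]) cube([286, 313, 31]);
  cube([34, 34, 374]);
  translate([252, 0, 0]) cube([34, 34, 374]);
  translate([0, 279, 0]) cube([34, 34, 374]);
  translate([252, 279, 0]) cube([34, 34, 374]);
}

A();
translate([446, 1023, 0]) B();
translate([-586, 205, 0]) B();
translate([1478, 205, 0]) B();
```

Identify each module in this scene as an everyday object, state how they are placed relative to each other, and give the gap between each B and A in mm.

Each stool's nearest face is 300 mm from the table's bounding box.

A is a table. B is a stool. Three stools sit around the table at the +y, −x, +x sides. The gap between each stool and the table is 300 mm.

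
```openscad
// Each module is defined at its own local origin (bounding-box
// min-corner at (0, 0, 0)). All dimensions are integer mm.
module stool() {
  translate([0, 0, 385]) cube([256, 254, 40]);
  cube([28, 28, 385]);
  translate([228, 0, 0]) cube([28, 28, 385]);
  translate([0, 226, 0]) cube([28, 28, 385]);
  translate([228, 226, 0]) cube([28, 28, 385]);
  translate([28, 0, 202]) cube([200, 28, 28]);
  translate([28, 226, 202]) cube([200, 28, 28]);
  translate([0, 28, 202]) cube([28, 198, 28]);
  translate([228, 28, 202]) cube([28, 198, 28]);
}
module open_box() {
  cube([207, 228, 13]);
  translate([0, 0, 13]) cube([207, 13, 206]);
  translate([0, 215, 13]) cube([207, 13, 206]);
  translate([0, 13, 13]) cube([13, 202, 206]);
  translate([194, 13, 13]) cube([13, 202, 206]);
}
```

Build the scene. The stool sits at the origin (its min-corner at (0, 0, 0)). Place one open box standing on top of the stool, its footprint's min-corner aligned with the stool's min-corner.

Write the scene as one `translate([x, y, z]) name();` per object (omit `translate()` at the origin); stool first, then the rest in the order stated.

stool();
translate([0, 0, 425]) open_box();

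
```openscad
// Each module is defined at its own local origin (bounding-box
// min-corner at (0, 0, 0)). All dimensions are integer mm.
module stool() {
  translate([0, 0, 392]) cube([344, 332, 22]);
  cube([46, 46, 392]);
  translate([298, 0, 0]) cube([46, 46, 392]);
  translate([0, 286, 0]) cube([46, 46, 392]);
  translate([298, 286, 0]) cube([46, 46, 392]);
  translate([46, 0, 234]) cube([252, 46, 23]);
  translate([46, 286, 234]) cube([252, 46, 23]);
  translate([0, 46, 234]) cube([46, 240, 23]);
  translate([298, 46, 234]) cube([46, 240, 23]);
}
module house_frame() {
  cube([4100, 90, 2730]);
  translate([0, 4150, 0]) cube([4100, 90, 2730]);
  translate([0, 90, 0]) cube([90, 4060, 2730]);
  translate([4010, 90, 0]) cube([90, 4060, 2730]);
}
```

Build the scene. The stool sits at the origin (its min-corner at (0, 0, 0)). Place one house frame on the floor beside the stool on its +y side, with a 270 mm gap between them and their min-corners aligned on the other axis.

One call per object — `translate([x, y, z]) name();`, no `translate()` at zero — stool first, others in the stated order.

stool();
translate([0, 602, 0]) house_frame();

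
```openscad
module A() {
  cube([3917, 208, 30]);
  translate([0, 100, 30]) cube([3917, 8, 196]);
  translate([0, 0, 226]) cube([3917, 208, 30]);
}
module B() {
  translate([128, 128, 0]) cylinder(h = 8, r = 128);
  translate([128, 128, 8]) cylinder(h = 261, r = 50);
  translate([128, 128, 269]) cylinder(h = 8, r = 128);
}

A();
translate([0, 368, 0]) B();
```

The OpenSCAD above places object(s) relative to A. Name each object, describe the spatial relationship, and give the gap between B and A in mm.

A is an I-beam. B is a spool. The spool is on the floor beside the I-beam on its +y side. The gap between the spool and the I-beam is 160 mm.

The spool's nearest face is 160 mm from the I-beam's +y face.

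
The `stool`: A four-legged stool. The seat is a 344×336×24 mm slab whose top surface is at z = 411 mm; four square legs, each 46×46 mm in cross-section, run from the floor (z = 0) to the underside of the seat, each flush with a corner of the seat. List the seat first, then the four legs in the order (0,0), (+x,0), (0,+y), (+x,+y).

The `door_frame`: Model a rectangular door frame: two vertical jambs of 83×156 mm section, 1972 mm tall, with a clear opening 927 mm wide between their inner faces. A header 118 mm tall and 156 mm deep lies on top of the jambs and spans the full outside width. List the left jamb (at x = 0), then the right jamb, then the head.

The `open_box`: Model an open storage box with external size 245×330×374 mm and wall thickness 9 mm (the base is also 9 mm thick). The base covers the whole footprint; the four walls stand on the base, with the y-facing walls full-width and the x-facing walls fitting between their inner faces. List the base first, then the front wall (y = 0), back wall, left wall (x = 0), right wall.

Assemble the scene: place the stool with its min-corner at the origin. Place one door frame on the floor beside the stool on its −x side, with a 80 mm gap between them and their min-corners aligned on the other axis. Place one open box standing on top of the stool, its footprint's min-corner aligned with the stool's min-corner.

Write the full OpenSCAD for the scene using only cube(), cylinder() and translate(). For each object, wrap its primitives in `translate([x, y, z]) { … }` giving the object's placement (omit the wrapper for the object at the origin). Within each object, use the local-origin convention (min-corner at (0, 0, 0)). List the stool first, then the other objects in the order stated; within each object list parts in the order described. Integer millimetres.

translate([0, 0, 387]) cube([344, 336, 24]);
cube([46, 46, 387]);
translate([298, 0, 0]) cube([46, 46, 387]);
translate([0, 290, 0]) cube([46, 46, 387]);
translate([298, 290, 0]) cube([46, 46, 387]);
translate([-1173, 0, 0]) {
  cube([83, 156, 1972]);
  translate([1010, 0, 0]) cube([83, 156, 1972]);
  translate([0, 0, 1972]) cube([1093, 156, 118]);
}
translate([0, 0, 411]) {
  cube([245, 330, 9]);
  translate([0, 0, 9]) cube([245, 9, 365]);
  translate([0, 321, 9]) cube([245, 9, 365]);
  translate([0, 9, 9]) cube([9, 312, 365]);
  translate([236, 9, 9]) cube([9, 312, 365]);
}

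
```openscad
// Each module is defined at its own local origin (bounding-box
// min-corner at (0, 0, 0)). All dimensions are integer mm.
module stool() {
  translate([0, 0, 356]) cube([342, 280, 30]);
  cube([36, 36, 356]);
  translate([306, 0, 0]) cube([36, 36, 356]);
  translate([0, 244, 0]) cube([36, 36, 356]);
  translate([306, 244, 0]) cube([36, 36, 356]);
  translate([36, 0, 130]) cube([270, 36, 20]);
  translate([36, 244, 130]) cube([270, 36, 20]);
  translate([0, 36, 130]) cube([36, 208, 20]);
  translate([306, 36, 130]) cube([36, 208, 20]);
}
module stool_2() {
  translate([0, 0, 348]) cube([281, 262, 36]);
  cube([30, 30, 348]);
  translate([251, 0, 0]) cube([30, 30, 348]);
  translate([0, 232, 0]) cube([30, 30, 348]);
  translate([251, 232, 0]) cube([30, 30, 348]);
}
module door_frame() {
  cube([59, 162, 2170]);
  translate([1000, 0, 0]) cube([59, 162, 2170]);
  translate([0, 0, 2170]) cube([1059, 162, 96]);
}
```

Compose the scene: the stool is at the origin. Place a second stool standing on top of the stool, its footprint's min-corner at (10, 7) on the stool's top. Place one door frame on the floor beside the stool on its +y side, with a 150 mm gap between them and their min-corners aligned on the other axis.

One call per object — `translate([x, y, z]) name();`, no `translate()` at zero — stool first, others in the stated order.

stool();
translate([10, 7, 386]) stool_2();
translate([0, 430, 0]) door_frame();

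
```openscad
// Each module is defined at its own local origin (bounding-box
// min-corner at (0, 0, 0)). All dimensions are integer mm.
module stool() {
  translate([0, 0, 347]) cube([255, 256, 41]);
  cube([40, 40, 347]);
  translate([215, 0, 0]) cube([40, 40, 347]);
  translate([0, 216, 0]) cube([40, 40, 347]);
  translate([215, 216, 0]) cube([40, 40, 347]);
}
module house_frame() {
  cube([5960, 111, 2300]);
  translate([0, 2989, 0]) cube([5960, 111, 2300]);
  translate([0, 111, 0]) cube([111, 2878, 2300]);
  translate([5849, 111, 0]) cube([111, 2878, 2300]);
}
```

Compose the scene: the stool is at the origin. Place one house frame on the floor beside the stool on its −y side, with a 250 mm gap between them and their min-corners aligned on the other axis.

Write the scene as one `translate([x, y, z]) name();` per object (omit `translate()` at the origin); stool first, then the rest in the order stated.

stool();
translate([0, -3350, 0]) house_frame();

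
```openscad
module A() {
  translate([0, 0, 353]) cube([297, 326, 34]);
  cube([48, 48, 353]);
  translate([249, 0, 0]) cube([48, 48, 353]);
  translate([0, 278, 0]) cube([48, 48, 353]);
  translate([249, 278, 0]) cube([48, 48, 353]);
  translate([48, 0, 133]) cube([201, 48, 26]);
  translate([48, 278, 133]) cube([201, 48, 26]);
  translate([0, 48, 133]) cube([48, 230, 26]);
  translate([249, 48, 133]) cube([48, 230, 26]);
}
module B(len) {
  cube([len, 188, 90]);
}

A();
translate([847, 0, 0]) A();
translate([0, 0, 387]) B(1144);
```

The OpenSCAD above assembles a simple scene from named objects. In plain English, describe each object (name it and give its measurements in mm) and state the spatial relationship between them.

A is a four-legged stool. The seat is 297×326 mm, 34 mm thick, top at z = 387 mm. It stands on four square legs, each 48×48 mm in cross-section, from z = 0 to the seat underside, each flush with a corner of the seat. Four stretchers, 48 mm wide and 26 mm tall, connect adjacent legs with their undersides at z = 133 mm, each running between the inner faces of the legs it joins and aligned with the legs' outer faces on the other axis.

B is a rectangular beam 1144 mm long (x), 188 mm deep (y), 90 mm thick (z).

The beam spans the tops of two stools placed 550 mm apart, resting at z = 387 mm.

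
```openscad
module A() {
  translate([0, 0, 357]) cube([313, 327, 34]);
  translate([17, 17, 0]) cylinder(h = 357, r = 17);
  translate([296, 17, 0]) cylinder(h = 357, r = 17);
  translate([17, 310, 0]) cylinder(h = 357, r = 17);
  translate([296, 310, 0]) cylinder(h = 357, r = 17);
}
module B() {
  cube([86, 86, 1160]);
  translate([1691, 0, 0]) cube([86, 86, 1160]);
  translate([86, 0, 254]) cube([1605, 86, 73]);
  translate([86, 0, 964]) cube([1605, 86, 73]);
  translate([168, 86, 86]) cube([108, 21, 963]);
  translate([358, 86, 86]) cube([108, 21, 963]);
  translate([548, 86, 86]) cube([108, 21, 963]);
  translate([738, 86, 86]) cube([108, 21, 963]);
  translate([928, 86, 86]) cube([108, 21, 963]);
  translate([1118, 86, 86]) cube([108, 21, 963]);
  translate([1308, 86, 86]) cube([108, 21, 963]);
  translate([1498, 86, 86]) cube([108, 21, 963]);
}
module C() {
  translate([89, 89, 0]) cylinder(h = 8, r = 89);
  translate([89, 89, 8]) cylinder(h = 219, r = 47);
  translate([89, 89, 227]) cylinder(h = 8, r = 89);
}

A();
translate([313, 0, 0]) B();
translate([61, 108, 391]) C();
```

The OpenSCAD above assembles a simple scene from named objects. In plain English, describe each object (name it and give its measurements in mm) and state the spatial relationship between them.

A is a four-legged stool. The seat is a 313×327×34 mm slab whose top surface is at z = 391 mm; four round legs, each 34 mm in diameter, run from the floor (z = 0) to the underside of the seat, each leg's axis is inset half a diameter from the nearest pair of seat edges (so the leg's bounding box is flush with the corner).

B is a fence section. Two 86×86 mm posts, 1160 mm tall, stand on the floor with a clear span of 1605 mm between their inner faces. Two horizontal rails of 86×73 mm section span the gap between the posts with their undersides at z = 254 mm and z = 964 mm, flush with the posts' −y face. 8 pickets, each 108 mm wide, 21 mm thick and 963 mm tall, are fixed to the +y face of the rails with their bottoms at z = 86 mm, evenly spaced across the span with equal gaps (rounded down to the nearest mm) at the −x end and between each pair — any rounding remainder accumulates at the +x end.

C is a spool: two coaxial disc flanges of radius 89 mm and thickness 8 mm, joined by a core cylinder of radius 47 mm and height 219 mm. The lower flange rests on z = 0 and the three cylinders share a vertical axis.

The fence section is against the stool's +x side, with their −y faces flush. The spool is on top of the stool.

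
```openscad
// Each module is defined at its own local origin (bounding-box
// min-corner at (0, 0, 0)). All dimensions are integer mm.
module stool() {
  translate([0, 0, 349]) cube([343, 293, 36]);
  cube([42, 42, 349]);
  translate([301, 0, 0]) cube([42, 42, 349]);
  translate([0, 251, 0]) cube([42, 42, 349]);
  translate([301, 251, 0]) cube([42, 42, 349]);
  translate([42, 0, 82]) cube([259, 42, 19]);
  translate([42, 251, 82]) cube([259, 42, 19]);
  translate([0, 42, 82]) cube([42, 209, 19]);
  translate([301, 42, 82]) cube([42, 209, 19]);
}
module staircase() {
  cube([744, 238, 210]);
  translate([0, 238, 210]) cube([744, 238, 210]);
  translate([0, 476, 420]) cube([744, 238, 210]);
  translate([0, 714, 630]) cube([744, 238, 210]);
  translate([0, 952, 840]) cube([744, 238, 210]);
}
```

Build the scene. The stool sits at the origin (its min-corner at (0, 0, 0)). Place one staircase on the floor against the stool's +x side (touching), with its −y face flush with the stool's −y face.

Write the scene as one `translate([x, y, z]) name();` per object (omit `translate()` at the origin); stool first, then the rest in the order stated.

stool();
translate([343, 0, 0]) staircase();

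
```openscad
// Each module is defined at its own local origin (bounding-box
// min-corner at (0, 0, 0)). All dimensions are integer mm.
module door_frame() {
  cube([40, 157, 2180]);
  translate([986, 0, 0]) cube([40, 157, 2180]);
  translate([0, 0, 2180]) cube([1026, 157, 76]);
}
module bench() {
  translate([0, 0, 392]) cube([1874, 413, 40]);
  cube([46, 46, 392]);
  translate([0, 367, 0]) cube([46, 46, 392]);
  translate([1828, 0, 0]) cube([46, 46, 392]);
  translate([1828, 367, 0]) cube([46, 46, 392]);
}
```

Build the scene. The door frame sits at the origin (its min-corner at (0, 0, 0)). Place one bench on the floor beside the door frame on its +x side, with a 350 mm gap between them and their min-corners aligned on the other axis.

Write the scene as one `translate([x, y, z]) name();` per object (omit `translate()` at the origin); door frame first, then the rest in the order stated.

door_frame();
translate([1376, 0, 0]) bench();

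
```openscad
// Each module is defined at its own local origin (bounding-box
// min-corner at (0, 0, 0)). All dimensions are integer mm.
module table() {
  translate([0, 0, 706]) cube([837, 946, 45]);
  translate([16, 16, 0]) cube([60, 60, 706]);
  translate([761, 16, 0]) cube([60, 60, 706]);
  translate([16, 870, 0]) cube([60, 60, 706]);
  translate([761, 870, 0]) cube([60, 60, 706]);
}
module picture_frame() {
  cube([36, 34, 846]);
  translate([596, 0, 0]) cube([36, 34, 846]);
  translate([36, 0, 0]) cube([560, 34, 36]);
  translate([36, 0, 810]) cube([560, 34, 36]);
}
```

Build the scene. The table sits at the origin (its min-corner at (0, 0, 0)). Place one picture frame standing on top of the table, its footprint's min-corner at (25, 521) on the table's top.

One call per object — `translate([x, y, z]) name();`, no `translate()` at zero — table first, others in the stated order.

table();
translate([25, 521, 751]) picture_frame();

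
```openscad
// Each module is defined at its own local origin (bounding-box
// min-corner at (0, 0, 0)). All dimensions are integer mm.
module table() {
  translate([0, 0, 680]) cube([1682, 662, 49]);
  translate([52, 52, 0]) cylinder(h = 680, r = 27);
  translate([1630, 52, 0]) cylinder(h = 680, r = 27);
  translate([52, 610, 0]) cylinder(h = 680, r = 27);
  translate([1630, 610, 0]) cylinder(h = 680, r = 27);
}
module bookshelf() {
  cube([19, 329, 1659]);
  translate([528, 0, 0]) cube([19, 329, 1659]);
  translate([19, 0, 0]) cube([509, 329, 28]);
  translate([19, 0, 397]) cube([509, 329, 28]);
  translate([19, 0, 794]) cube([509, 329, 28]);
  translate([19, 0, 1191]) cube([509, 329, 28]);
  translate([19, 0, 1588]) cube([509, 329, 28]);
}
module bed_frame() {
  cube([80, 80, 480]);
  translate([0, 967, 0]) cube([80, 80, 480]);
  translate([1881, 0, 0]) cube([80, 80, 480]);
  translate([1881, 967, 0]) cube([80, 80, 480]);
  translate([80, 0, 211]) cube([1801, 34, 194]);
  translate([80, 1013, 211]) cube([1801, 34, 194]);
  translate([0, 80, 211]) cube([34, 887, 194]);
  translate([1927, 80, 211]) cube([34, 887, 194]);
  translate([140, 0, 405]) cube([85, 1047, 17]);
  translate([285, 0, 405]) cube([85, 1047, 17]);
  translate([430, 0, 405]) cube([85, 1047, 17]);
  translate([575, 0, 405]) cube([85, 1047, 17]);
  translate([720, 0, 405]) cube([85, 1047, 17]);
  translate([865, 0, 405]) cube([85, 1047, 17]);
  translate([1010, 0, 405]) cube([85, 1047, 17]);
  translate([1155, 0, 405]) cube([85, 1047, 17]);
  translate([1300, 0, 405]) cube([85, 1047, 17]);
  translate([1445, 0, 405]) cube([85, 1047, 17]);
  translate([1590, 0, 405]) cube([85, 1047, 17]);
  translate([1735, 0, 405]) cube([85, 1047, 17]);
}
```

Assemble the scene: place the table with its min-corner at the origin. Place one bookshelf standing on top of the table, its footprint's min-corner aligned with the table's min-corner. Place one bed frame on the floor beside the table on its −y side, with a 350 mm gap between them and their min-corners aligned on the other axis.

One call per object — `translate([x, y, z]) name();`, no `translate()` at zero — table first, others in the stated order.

table();
translate([0, 0, 729]) bookshelf();
translate([0, -1397, 0]) bed_frame();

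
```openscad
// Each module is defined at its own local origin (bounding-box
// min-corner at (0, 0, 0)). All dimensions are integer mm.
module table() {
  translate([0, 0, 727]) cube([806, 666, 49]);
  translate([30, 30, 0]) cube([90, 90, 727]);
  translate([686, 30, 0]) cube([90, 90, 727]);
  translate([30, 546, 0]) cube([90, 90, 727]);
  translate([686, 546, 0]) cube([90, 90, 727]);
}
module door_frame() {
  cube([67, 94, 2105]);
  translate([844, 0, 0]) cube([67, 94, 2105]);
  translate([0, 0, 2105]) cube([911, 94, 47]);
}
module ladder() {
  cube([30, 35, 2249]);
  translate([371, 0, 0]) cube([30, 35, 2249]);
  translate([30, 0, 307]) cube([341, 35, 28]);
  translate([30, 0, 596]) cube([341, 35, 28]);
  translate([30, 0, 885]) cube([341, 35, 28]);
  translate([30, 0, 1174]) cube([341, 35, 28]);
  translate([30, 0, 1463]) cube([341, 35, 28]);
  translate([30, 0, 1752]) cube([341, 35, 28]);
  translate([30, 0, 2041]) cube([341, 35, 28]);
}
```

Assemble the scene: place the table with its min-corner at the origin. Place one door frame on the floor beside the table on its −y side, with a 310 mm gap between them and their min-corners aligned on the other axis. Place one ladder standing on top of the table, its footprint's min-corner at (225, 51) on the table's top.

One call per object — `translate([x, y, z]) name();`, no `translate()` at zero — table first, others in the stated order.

table();
translate([0, -404, 0]) door_frame();
translate([225, 51, 776]) ladder();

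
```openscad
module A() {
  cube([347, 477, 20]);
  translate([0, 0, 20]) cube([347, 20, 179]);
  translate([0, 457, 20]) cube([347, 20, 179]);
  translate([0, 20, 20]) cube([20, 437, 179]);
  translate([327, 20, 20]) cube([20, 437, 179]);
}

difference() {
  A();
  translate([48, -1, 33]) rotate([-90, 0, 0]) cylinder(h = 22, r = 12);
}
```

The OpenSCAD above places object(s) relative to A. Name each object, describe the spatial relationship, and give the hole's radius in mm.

A is an open box. The open box has a circular hole through its front wall. The hole's radius is 12 mm.

The subtracted cylinder has r = 12 mm.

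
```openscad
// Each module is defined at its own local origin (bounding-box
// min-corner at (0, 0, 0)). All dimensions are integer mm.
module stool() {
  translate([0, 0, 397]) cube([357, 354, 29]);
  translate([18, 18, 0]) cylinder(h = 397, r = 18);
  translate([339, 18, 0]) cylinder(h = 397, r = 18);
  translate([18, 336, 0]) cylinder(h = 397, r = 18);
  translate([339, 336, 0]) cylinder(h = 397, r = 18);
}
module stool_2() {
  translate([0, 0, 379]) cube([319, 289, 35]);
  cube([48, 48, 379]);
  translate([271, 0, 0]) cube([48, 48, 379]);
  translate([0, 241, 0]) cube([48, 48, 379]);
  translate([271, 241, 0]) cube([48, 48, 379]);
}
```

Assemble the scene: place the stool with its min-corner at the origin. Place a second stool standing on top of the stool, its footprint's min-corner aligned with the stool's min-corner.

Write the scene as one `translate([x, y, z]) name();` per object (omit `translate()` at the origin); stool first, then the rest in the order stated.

stool();
translate([0, 0, 426]) stool_2();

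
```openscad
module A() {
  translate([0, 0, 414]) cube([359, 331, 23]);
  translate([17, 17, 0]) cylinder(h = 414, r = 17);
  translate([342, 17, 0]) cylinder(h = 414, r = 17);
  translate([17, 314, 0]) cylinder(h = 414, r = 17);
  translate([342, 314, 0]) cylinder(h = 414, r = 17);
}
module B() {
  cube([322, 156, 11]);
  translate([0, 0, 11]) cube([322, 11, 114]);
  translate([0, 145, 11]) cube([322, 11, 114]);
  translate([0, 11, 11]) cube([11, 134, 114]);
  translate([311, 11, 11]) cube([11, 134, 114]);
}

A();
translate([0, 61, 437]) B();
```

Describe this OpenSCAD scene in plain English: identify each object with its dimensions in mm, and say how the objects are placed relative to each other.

A is a simple wooden stool: a rectangular seat 359 mm (x) by 331 mm (y), 23 mm thick, top face at z = 437 mm, on four round legs, each 34 mm in diameter. The legs rest on z = 0, each leg's axis is inset half a diameter from the nearest pair of seat edges (so the leg's bounding box is flush with the corner).

B is an open-topped rectangular box: outside dimensions 322×156×125 mm, with a uniform wall and base thickness of 11 mm. The base is a full 322×156 slab on the floor; four walls sit on top of the base. The front and back walls (the −y and +y sides) span the full width; the two side walls fit between them.

The open box is on top of the stool.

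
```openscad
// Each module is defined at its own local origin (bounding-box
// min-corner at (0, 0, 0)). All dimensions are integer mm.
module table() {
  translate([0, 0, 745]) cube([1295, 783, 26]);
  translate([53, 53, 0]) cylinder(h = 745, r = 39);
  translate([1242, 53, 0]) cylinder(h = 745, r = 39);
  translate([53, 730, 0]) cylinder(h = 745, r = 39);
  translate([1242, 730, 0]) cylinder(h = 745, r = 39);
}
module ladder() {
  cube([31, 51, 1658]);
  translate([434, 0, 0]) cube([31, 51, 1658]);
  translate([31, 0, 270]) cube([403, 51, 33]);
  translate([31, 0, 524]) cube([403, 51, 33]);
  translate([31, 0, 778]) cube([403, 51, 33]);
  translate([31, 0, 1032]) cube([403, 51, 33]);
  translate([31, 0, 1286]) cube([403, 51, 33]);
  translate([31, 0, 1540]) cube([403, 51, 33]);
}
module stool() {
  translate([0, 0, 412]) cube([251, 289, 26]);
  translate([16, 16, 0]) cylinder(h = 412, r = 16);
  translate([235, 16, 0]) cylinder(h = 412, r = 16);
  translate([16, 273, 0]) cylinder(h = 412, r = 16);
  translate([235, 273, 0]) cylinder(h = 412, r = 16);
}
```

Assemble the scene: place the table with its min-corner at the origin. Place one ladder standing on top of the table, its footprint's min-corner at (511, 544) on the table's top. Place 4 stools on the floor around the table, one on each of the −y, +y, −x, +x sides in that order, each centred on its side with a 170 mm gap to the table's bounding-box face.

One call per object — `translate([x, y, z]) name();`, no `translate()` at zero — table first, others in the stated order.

table();
translate([511, 544, 771]) ladder();
translate([522, -459, 0]) stool();
translate([522, 953, 0]) stool();
translate([-421, 247, 0]) stool();
translate([1465, 247, 0]) stool();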